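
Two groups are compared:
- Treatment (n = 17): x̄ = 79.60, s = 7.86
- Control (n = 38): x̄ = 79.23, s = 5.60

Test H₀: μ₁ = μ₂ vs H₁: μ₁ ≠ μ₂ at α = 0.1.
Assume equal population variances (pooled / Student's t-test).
Student's two-sample t-test (equal variances):
H₀: μ₁ = μ₂
H₁: μ₁ ≠ μ₂
df = n₁ + n₂ - 2 = 53
Pooled variance s_p² = [(n₁-1)s₁² + (n₂-1)s₂²] / (n₁ + n₂ - 2) = [(16)(7.86²) + (37)(5.60²)] / 53 = 40.5433
SE = √(s_p²(1/n₁ + 1/n₂)) = √(40.5433 × (1/17 + 1/38)) = 1.8579
t = (x̄₁ - x̄₂) / SE = (79.60 - 79.23) / 1.8579 = 0.37 / 1.8579 = 0.199
p-value = 0.8429

Since p-value > α = 0.1, we fail to reject H₀.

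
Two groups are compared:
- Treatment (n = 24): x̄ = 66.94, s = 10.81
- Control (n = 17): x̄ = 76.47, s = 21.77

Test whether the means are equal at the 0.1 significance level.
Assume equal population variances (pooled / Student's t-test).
Student's two-sample t-test (equal variances):
H₀: μ₁ = μ₂
H₁: μ₁ ≠ μ₂
df = n₁ + n₂ - 2 = 39
Pooled variance s_p² = [(n₁-1)s₁² + (n₂-1)s₂²] / (n₁ + n₂ - 2) = [(23)(10.81²) + (16)(21.77²)] / 39 = 263.3491
SE = √(s_p²(1/n₁ + 1/n₂)) = √(263.3491 × (1/24 + 1/17)) = 5.1443
t = (x̄₁ - x̄₂) / SE = (66.94 - 76.47) / 5.1443 = -9.53 / 5.1443 = -1.853
p-value = 0.0715

Since p-value < α = 0.1, we reject H₀.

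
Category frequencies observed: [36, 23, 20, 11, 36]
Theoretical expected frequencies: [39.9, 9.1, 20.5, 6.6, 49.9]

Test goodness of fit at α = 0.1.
Chi-square goodness of fit test:
H₀: observed counts match expected distribution
H₁: observed counts differ from expected distribution
df = k - 1 = 4
χ² = Σ(O - E)²/E
   = (36 - 39.9)²/39.9 + (23 - 9.1)²/9.1 + (20 - 20.5)²/20.5 + (11 - 6.6)²/6.6 + (36 - 49.9)²/49.9
   = 0.381 + 21.232 + 0.012 + 2.933 + 3.872
   = 28.43
p-value < 0.0001

Since p-value < α = 0.1, we reject H₀.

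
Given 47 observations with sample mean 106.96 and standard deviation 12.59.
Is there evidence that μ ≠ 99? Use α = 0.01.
One-sample t-test:
H₀: μ = 99
H₁: μ ≠ 99
df = n - 1 = 46
t = (x̄ - μ₀) / (s/√n) = (106.96 - 99) / (12.59/√47) = 4.334
p-value = 0.0001

Since p-value < α = 0.01, we reject H₀.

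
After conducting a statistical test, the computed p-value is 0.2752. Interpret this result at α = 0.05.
Since p = 0.2752 > α = 0.05, fail to reject H₀.
There is insufficient evidence to reject the null hypothesis; the result is not statistically significant at the 0.05 level.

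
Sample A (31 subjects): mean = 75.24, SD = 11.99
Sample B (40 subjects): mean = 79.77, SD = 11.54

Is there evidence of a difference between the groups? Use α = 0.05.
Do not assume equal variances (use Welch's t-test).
Welch's two-sample t-test:
H₀: μ₁ = μ₂
H₁: μ₁ ≠ μ₂
s₁²/n₁ = 11.99²/31 = 4.6374,  s₂²/n₂ = 11.54²/40 = 3.3293
SE = √(s₁²/n₁ + s₂²/n₂) = √(4.6374 + 3.3293) = 2.8225
df (Welch-Satterthwaite) = (s₁²/n₁ + s₂²/n₂)² / [(s₁²/n₁)²/(n₁-1) + (s₂²/n₂)²/(n₂-1)] ≈ 63.40
t = (x̄₁ - x̄₂) / SE = (75.24 - 79.77) / 2.8225 = -4.53 / 2.8225 = -1.605
p-value = 0.1135

Since p-value > α = 0.05, we fail to reject H₀.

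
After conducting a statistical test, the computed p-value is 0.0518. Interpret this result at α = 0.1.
Since p = 0.0518 < α = 0.1, reject H₀.
There is sufficient evidence to reject the null hypothesis; the result is statistically significant at the 0.1 level.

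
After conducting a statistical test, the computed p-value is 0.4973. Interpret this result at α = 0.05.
Since p = 0.4973 > α = 0.05, fail to reject H₀.
There is insufficient evidence to reject the null hypothesis; the result is not statistically significant at the 0.05 level.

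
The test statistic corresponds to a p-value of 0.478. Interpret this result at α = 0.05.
Since p = 0.478 > α = 0.05, fail to reject H₀.
There is insufficient evidence to reject the null hypothesis; the result is not statistically significant at the 0.05 level.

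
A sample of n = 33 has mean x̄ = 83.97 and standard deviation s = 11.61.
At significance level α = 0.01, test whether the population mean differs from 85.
One-sample t-test:
H₀: μ = 85
H₁: μ ≠ 85
df = n - 1 = 32
t = (x̄ - μ₀) / (s/√n) = (83.97 - 85) / (11.61/√33) = -0.510
p-value = 0.6138

Since p-value > α = 0.01, we fail to reject H₀.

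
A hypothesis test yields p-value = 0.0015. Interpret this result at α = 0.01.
Since p = 0.0015 < α = 0.01, reject H₀.
There is sufficient evidence to reject the null hypothesis; the result is statistically significant at the 0.01 level.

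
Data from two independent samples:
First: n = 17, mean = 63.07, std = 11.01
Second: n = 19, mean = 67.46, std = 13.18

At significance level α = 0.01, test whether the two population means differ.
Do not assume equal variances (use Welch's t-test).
Welch's two-sample t-test:
H₀: μ₁ = μ₂
H₁: μ₁ ≠ μ₂
s₁²/n₁ = 11.01²/17 = 7.1306,  s₂²/n₂ = 13.18²/19 = 9.1428
SE = √(s₁²/n₁ + s₂²/n₂) = √(7.1306 + 9.1428) = 4.0340
df (Welch-Satterthwaite) = (s₁²/n₁ + s₂²/n₂)² / [(s₁²/n₁)²/(n₁-1) + (s₂²/n₂)²/(n₂-1)] ≈ 33.86
t = (x̄₁ - x̄₂) / SE = (63.07 - 67.46) / 4.0340 = -4.39 / 4.0340 = -1.088
p-value = 0.2842

Since p-value > α = 0.01, we fail to reject H₀.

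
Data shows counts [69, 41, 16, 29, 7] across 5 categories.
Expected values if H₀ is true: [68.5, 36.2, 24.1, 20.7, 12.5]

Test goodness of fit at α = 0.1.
Chi-square goodness of fit test:
H₀: observed counts match expected distribution
H₁: observed counts differ from expected distribution
df = k - 1 = 4
χ² = Σ(O - E)²/E
   = (69 - 68.5)²/68.5 + (41 - 36.2)²/36.2 + (16 - 24.1)²/24.1 + (29 - 20.7)²/20.7 + (7 - 12.5)²/12.5
   = 0.004 + 0.636 + 2.722 + 3.328 + 2.420
   = 9.11
p-value = 0.0584

Since p-value < α = 0.1, we reject H₀.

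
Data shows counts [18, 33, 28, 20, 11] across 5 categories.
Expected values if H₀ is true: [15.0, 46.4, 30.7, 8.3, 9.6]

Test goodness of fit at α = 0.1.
Chi-square goodness of fit test:
H₀: observed counts match expected distribution
H₁: observed counts differ from expected distribution
df = k - 1 = 4
χ² = Σ(O - E)²/E
   = (18 - 15.0)²/15.0 + (33 - 46.4)²/46.4 + (28 - 30.7)²/30.7 + (20 - 8.3)²/8.3 + (11 - 9.6)²/9.6
   = 0.600 + 3.870 + 0.237 + 16.493 + 0.204
   = 21.40
p-value = 0.0003

Since p-value < α = 0.1, we reject H₀.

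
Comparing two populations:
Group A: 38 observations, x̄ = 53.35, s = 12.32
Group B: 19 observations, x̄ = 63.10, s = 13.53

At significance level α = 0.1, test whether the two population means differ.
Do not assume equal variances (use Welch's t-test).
Welch's two-sample t-test:
H₀: μ₁ = μ₂
H₁: μ₁ ≠ μ₂
s₁²/n₁ = 12.32²/38 = 3.9943,  s₂²/n₂ = 13.53²/19 = 9.6348
SE = √(s₁²/n₁ + s₂²/n₂) = √(3.9943 + 9.6348) = 3.6918
df (Welch-Satterthwaite) = (s₁²/n₁ + s₂²/n₂)² / [(s₁²/n₁)²/(n₁-1) + (s₂²/n₂)²/(n₂-1)] ≈ 33.24
t = (x̄₁ - x̄₂) / SE = (53.35 - 63.10) / 3.6918 = -9.75 / 3.6918 = -2.641
p-value = 0.0125

Since p-value < α = 0.1, we reject H₀.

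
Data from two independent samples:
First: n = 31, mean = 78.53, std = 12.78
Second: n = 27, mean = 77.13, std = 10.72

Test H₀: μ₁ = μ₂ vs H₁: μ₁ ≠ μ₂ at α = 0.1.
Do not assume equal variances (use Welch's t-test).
Welch's two-sample t-test:
H₀: μ₁ = μ₂
H₁: μ₁ ≠ μ₂
s₁²/n₁ = 12.78²/31 = 5.2687,  s₂²/n₂ = 10.72²/27 = 4.2562
SE = √(s₁²/n₁ + s₂²/n₂) = √(5.2687 + 4.2562) = 3.0862
df (Welch-Satterthwaite) = (s₁²/n₁ + s₂²/n₂)² / [(s₁²/n₁)²/(n₁-1) + (s₂²/n₂)²/(n₂-1)] ≈ 55.93
t = (x̄₁ - x̄₂) / SE = (78.53 - 77.13) / 3.0862 = 1.40 / 3.0862 = 0.454
p-value = 0.6519

Since p-value > α = 0.1, we fail to reject H₀.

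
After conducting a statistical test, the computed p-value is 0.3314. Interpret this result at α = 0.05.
Since p = 0.3314 > α = 0.05, fail to reject H₀.
There is insufficient evidence to reject the null hypothesis; the result is not statistically significant at the 0.05 level.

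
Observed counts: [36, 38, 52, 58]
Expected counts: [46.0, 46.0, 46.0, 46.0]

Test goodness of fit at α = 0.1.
Chi-square goodness of fit test:
H₀: observed counts match expected distribution
H₁: observed counts differ from expected distribution
df = k - 1 = 3
χ² = Σ(O - E)²/E
   = (36 - 46.0)²/46.0 + (38 - 46.0)²/46.0 + (52 - 46.0)²/46.0 + (58 - 46.0)²/46.0
   = 2.174 + 1.391 + 0.783 + 3.130
   = 7.48
p-value = 0.0581

Since p-value < α = 0.1, we reject H₀.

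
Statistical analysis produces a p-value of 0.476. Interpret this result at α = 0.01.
Since p = 0.476 > α = 0.01, fail to reject H₀.
There is insufficient evidence to reject the null hypothesis; the result is not statistically significant at the 0.01 level.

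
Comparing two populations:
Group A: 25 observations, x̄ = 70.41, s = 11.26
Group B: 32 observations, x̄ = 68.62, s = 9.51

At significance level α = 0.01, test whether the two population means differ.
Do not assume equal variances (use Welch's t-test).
Welch's two-sample t-test:
H₀: μ₁ = μ₂
H₁: μ₁ ≠ μ₂
s₁²/n₁ = 11.26²/25 = 5.0715,  s₂²/n₂ = 9.51²/32 = 2.8263
SE = √(s₁²/n₁ + s₂²/n₂) = √(5.0715 + 2.8263) = 2.8103
df (Welch-Satterthwaite) = (s₁²/n₁ + s₂²/n₂)² / [(s₁²/n₁)²/(n₁-1) + (s₂²/n₂)²/(n₂-1)] ≈ 46.92
t = (x̄₁ - x̄₂) / SE = (70.41 - 68.62) / 2.8103 = 1.79 / 2.8103 = 0.637
p-value = 0.5273

Since p-value > α = 0.01, we fail to reject H₀.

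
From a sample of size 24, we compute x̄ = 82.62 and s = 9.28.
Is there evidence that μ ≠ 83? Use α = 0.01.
One-sample t-test:
H₀: μ = 83
H₁: μ ≠ 83
df = n - 1 = 23
t = (x̄ - μ₀) / (s/√n) = (82.62 - 83) / (9.28/√24) = -0.201
p-value = 0.8428

Since p-value > α = 0.01, we fail to reject H₀.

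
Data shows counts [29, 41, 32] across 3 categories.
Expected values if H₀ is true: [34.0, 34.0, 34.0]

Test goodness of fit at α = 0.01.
Chi-square goodness of fit test:
H₀: observed counts match expected distribution
H₁: observed counts differ from expected distribution
df = k - 1 = 2
χ² = Σ(O - E)²/E
   = (29 - 34.0)²/34.0 + (41 - 34.0)²/34.0 + (32 - 34.0)²/34.0
   = 0.735 + 1.441 + 0.118
   = 2.29
p-value = 0.3176

Since p-value > α = 0.01, we fail to reject H₀.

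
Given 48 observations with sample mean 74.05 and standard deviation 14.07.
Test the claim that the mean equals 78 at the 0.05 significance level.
One-sample t-test:
H₀: μ = 78
H₁: μ ≠ 78
df = n - 1 = 47
t = (x̄ - μ₀) / (s/√n) = (74.05 - 78) / (14.07/√48) = -1.945
p-value = 0.0578

Since p-value > α = 0.05, we fail to reject H₀.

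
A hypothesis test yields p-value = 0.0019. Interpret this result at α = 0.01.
Since p = 0.0019 < α = 0.01, reject H₀.
There is sufficient evidence to reject the null hypothesis; the result is statistically significant at the 0.01 level.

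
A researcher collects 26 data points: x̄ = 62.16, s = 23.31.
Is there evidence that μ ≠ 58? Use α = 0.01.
One-sample t-test:
H₀: μ = 58
H₁: μ ≠ 58
df = n - 1 = 25
t = (x̄ - μ₀) / (s/√n) = (62.16 - 58) / (23.31/√26) = 0.910
p-value = 0.3715

Since p-value > α = 0.01, we fail to reject H₀.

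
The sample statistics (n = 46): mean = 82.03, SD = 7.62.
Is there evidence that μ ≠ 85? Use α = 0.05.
One-sample t-test:
H₀: μ = 85
H₁: μ ≠ 85
df = n - 1 = 45
t = (x̄ - μ₀) / (s/√n) = (82.03 - 85) / (7.62/√46) = -2.644
p-value = 0.0113

Since p-value < α = 0.05, we reject H₀.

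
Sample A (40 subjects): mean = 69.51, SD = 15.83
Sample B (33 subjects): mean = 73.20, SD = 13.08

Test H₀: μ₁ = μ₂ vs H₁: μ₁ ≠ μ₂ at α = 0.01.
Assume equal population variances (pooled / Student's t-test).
Student's two-sample t-test (equal variances):
H₀: μ₁ = μ₂
H₁: μ₁ ≠ μ₂
df = n₁ + n₂ - 2 = 71
Pooled variance s_p² = [(n₁-1)s₁² + (n₂-1)s₂²] / (n₁ + n₂ - 2) = [(39)(15.83²) + (32)(13.08²)] / 71 = 214.7568
SE = √(s_p²(1/n₁ + 1/n₂)) = √(214.7568 × (1/40 + 1/33)) = 3.4463
t = (x̄₁ - x̄₂) / SE = (69.51 - 73.20) / 3.4463 = -3.69 / 3.4463 = -1.071
p-value = 0.2879

Since p-value > α = 0.01, we fail to reject H₀.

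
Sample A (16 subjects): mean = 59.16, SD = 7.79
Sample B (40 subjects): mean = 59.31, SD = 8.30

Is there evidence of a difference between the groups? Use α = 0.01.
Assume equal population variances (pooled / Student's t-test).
Student's two-sample t-test (equal variances):
H₀: μ₁ = μ₂
H₁: μ₁ ≠ μ₂
df = n₁ + n₂ - 2 = 54
Pooled variance s_p² = [(n₁-1)s₁² + (n₂-1)s₂²] / (n₁ + n₂ - 2) = [(15)(7.79²) + (39)(8.30²)] / 54 = 66.6106
SE = √(s_p²(1/n₁ + 1/n₂)) = √(66.6106 × (1/16 + 1/40)) = 2.4142
t = (x̄₁ - x̄₂) / SE = (59.16 - 59.31) / 2.4142 = -0.15 / 2.4142 = -0.062
p-value = 0.9507

Since p-value > α = 0.01, we fail to reject H₀.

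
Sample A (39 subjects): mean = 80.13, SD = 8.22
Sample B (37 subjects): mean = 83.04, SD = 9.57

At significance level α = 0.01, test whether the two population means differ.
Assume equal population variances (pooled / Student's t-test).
Student's two-sample t-test (equal variances):
H₀: μ₁ = μ₂
H₁: μ₁ ≠ μ₂
df = n₁ + n₂ - 2 = 74
Pooled variance s_p² = [(n₁-1)s₁² + (n₂-1)s₂²] / (n₁ + n₂ - 2) = [(38)(8.22²) + (36)(9.57²)] / 74 = 79.2521
SE = √(s_p²(1/n₁ + 1/n₂)) = √(79.2521 × (1/39 + 1/37)) = 2.0431
t = (x̄₁ - x̄₂) / SE = (80.13 - 83.04) / 2.0431 = -2.91 / 2.0431 = -1.424
p-value = 0.1586

Since p-value > α = 0.01, we fail to reject H₀.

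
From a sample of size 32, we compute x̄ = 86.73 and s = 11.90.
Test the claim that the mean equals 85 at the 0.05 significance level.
One-sample t-test:
H₀: μ = 85
H₁: μ ≠ 85
df = n - 1 = 31
t = (x̄ - μ₀) / (s/√n) = (86.73 - 85) / (11.90/√32) = 0.822
p-value = 0.4171

Since p-value > α = 0.05, we fail to reject H₀.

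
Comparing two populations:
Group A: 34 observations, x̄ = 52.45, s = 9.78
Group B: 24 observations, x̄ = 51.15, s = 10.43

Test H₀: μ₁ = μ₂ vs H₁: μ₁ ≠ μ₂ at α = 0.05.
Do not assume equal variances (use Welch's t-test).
Welch's two-sample t-test:
H₀: μ₁ = μ₂
H₁: μ₁ ≠ μ₂
s₁²/n₁ = 9.78²/34 = 2.8132,  s₂²/n₂ = 10.43²/24 = 4.5327
SE = √(s₁²/n₁ + s₂²/n₂) = √(2.8132 + 4.5327) = 2.7103
df (Welch-Satterthwaite) = (s₁²/n₁ + s₂²/n₂)² / [(s₁²/n₁)²/(n₁-1) + (s₂²/n₂)²/(n₂-1)] ≈ 47.62
t = (x̄₁ - x̄₂) / SE = (52.45 - 51.15) / 2.7103 = 1.30 / 2.7103 = 0.480
p-value = 0.6337

Since p-value > α = 0.05, we fail to reject H₀.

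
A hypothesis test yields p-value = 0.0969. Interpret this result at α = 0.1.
Since p = 0.0969 < α = 0.1, reject H₀.
There is sufficient evidence to reject the null hypothesis; the result is statistically significant at the 0.1 level.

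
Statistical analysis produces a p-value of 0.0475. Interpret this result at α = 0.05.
Since p = 0.0475 < α = 0.05, reject H₀.
There is sufficient evidence to reject the null hypothesis; the result is statistically significant at the 0.05 level.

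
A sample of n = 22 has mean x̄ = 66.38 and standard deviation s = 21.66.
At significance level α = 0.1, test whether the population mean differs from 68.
One-sample t-test:
H₀: μ = 68
H₁: μ ≠ 68
df = n - 1 = 21
t = (x̄ - μ₀) / (s/√n) = (66.38 - 68) / (21.66/√22) = -0.351
p-value = 0.7292

Since p-value > α = 0.1, we fail to reject H₀.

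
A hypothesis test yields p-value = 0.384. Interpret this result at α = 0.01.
Since p = 0.384 > α = 0.01, fail to reject H₀.
There is insufficient evidence to reject the null hypothesis; the result is not statistically significant at the 0.01 level.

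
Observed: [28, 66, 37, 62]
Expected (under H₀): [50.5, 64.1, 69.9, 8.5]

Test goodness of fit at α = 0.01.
Chi-square goodness of fit test:
H₀: observed counts match expected distribution
H₁: observed counts differ from expected distribution
df = k - 1 = 3
χ² = Σ(O - E)²/E
   = (28 - 50.5)²/50.5 + (66 - 64.1)²/64.1 + (37 - 69.9)²/69.9 + (62 - 8.5)²/8.5
   = 10.025 + 0.056 + 15.485 + 336.735
   = 362.30
p-value < 0.0001

Since p-value < α = 0.01, we reject H₀.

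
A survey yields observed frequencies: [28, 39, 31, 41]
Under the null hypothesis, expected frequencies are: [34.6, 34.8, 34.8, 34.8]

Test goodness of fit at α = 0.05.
Chi-square goodness of fit test:
H₀: observed counts match expected distribution
H₁: observed counts differ from expected distribution
df = k - 1 = 3
χ² = Σ(O - E)²/E
   = (28 - 34.6)²/34.6 + (39 - 34.8)²/34.8 + (31 - 34.8)²/34.8 + (41 - 34.8)²/34.8
   = 1.259 + 0.507 + 0.415 + 1.105
   = 3.29
p-value = 0.3497

Since p-value > α = 0.05, we fail to reject H₀.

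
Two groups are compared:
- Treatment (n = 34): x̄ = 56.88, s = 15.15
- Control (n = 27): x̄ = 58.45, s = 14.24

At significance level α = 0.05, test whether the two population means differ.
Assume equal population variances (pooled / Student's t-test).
Student's two-sample t-test (equal variances):
H₀: μ₁ = μ₂
H₁: μ₁ ≠ μ₂
df = n₁ + n₂ - 2 = 59
Pooled variance s_p² = [(n₁-1)s₁² + (n₂-1)s₂²] / (n₁ + n₂ - 2) = [(33)(15.15²) + (26)(14.24²)] / 59 = 217.7366
SE = √(s_p²(1/n₁ + 1/n₂)) = √(217.7366 × (1/34 + 1/27)) = 3.8037
t = (x̄₁ - x̄₂) / SE = (56.88 - 58.45) / 3.8037 = -1.57 / 3.8037 = -0.413
p-value = 0.6813

Since p-value > α = 0.05, we fail to reject H₀.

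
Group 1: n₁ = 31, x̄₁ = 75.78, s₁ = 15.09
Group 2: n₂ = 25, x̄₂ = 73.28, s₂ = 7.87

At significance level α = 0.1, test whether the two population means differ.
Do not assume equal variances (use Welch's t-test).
Welch's two-sample t-test:
H₀: μ₁ = μ₂
H₁: μ₁ ≠ μ₂
s₁²/n₁ = 15.09²/31 = 7.3454,  s₂²/n₂ = 7.87²/25 = 2.4775
SE = √(s₁²/n₁ + s₂²/n₂) = √(7.3454 + 2.4775) = 3.1342
df (Welch-Satterthwaite) = (s₁²/n₁ + s₂²/n₂)² / [(s₁²/n₁)²/(n₁-1) + (s₂²/n₂)²/(n₂-1)] ≈ 46.97
t = (x̄₁ - x̄₂) / SE = (75.78 - 73.28) / 3.1342 = 2.50 / 3.1342 = 0.798
p-value = 0.4291

Since p-value > α = 0.1, we fail to reject H₀.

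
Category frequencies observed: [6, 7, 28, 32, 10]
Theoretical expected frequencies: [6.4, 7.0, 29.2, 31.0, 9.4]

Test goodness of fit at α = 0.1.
Chi-square goodness of fit test:
H₀: observed counts match expected distribution
H₁: observed counts differ from expected distribution
df = k - 1 = 4
χ² = Σ(O - E)²/E
   = (6 - 6.4)²/6.4 + (7 - 7.0)²/7.0 + (28 - 29.2)²/29.2 + (32 - 31.0)²/31.0 + (10 - 9.4)²/9.4
   = 0.025 + 0.000 + 0.049 + 0.032 + 0.038
   = 0.14
p-value = 0.9975

Since p-value > α = 0.1, we fail to reject H₀.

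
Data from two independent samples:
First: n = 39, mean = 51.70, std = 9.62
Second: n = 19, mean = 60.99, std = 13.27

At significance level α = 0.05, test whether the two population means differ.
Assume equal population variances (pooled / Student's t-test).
Student's two-sample t-test (equal variances):
H₀: μ₁ = μ₂
H₁: μ₁ ≠ μ₂
df = n₁ + n₂ - 2 = 56
Pooled variance s_p² = [(n₁-1)s₁² + (n₂-1)s₂²] / (n₁ + n₂ - 2) = [(38)(9.62²) + (18)(13.27²)] / 56 = 119.3993
SE = √(s_p²(1/n₁ + 1/n₂)) = √(119.3993 × (1/39 + 1/19)) = 3.0571
t = (x̄₁ - x̄₂) / SE = (51.70 - 60.99) / 3.0571 = -9.29 / 3.0571 = -3.039
p-value = 0.0036

Since p-value < α = 0.05, we reject H₀.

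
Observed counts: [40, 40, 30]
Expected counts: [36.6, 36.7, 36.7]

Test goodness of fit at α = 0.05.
Chi-square goodness of fit test:
H₀: observed counts match expected distribution
H₁: observed counts differ from expected distribution
df = k - 1 = 2
χ² = Σ(O - E)²/E
   = (40 - 36.6)²/36.6 + (40 - 36.7)²/36.7 + (30 - 36.7)²/36.7
   = 0.316 + 0.297 + 1.223
   = 1.84
p-value = 0.3994

Since p-value > α = 0.05, we fail to reject H₀.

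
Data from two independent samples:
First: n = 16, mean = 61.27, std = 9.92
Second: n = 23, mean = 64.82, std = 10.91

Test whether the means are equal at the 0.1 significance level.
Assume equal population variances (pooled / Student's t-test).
Student's two-sample t-test (equal variances):
H₀: μ₁ = μ₂
H₁: μ₁ ≠ μ₂
df = n₁ + n₂ - 2 = 37
Pooled variance s_p² = [(n₁-1)s₁² + (n₂-1)s₂²] / (n₁ + n₂ - 2) = [(15)(9.92²) + (22)(10.91²)] / 37 = 110.6680
SE = √(s_p²(1/n₁ + 1/n₂)) = √(110.6680 × (1/16 + 1/23)) = 3.4247
t = (x̄₁ - x̄₂) / SE = (61.27 - 64.82) / 3.4247 = -3.55 / 3.4247 = -1.037
p-value = 0.3067

Since p-value > α = 0.1, we fail to reject H₀.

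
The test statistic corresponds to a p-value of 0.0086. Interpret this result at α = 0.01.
Since p = 0.0086 < α = 0.01, reject H₀.
There is sufficient evidence to reject the null hypothesis; the result is statistically significant at the 0.01 level.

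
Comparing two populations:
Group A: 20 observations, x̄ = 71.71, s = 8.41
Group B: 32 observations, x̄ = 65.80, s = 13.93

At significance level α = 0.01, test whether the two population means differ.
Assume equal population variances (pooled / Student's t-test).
Student's two-sample t-test (equal variances):
H₀: μ₁ = μ₂
H₁: μ₁ ≠ μ₂
df = n₁ + n₂ - 2 = 50
Pooled variance s_p² = [(n₁-1)s₁² + (n₂-1)s₂²] / (n₁ + n₂ - 2) = [(19)(8.41²) + (31)(13.93²)] / 50 = 147.1845
SE = √(s_p²(1/n₁ + 1/n₂)) = √(147.1845 × (1/20 + 1/32)) = 3.4581
t = (x̄₁ - x̄₂) / SE = (71.71 - 65.80) / 3.4581 = 5.91 / 3.4581 = 1.709
p-value = 0.0937

Since p-value > α = 0.01, we fail to reject H₀.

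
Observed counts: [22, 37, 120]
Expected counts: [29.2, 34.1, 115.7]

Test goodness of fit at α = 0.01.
Chi-square goodness of fit test:
H₀: observed counts match expected distribution
H₁: observed counts differ from expected distribution
df = k - 1 = 2
χ² = Σ(O - E)²/E
   = (22 - 29.2)²/29.2 + (37 - 34.1)²/34.1 + (120 - 115.7)²/115.7
   = 1.775 + 0.247 + 0.160
   = 2.18
p-value = 0.3359

Since p-value > α = 0.01, we fail to reject H₀.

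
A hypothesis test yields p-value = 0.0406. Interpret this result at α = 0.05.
Since p = 0.0406 < α = 0.05, reject H₀.
There is sufficient evidence to reject the null hypothesis; the result is statistically significant at the 0.05 level.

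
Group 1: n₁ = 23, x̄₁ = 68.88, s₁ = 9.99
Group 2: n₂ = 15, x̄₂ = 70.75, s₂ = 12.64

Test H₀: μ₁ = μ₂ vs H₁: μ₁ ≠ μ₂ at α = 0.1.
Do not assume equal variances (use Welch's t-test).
Welch's two-sample t-test:
H₀: μ₁ = μ₂
H₁: μ₁ ≠ μ₂
s₁²/n₁ = 9.99²/23 = 4.3391,  s₂²/n₂ = 12.64²/15 = 10.6513
SE = √(s₁²/n₁ + s₂²/n₂) = √(4.3391 + 10.6513) = 3.8717
df (Welch-Satterthwaite) = (s₁²/n₁ + s₂²/n₂)² / [(s₁²/n₁)²/(n₁-1) + (s₂²/n₂)²/(n₂-1)] ≈ 25.08
t = (x̄₁ - x̄₂) / SE = (68.88 - 70.75) / 3.8717 = -1.87 / 3.8717 = -0.483
p-value = 0.6333

Since p-value > α = 0.1, we fail to reject H₀.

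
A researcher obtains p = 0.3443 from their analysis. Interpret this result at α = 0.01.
Since p = 0.3443 > α = 0.01, fail to reject H₀.
There is insufficient evidence to reject the null hypothesis; the result is not statistically significant at the 0.01 level.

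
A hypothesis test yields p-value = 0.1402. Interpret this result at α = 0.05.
Since p = 0.1402 > α = 0.05, fail to reject H₀.
There is insufficient evidence to reject the null hypothesis; the result is not statistically significant at the 0.05 level.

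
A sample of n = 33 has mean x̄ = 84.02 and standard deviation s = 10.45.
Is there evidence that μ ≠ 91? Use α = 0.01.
One-sample t-test:
H₀: μ = 91
H₁: μ ≠ 91
df = n - 1 = 32
t = (x̄ - μ₀) / (s/√n) = (84.02 - 91) / (10.45/√33) = -3.837
p-value = 0.0006

Since p-value < α = 0.01, we reject H₀.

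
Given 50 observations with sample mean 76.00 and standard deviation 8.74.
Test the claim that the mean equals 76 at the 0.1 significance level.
One-sample t-test:
H₀: μ = 76
H₁: μ ≠ 76
df = n - 1 = 49
t = (x̄ - μ₀) / (s/√n) = (76.00 - 76) / (8.74/√50) = 0.000
p-value = 1.0000

Since p-value > α = 0.1, we fail to reject H₀.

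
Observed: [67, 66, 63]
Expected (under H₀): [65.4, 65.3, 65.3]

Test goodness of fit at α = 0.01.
Chi-square goodness of fit test:
H₀: observed counts match expected distribution
H₁: observed counts differ from expected distribution
df = k - 1 = 2
χ² = Σ(O - E)²/E
   = (67 - 65.4)²/65.4 + (66 - 65.3)²/65.3 + (63 - 65.3)²/65.3
   = 0.039 + 0.008 + 0.081
   = 0.13
p-value = 0.9382

Since p-value > α = 0.01, we fail to reject H₀.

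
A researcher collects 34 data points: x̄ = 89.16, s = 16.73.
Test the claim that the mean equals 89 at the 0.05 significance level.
One-sample t-test:
H₀: μ = 89
H₁: μ ≠ 89
df = n - 1 = 33
t = (x̄ - μ₀) / (s/√n) = (89.16 - 89) / (16.73/√34) = 0.056
p-value = 0.9559

Since p-value > α = 0.05, we fail to reject H₀.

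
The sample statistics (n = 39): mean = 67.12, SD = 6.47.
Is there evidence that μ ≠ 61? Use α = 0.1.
One-sample t-test:
H₀: μ = 61
H₁: μ ≠ 61
df = n - 1 = 38
t = (x̄ - μ₀) / (s/√n) = (67.12 - 61) / (6.47/√39) = 5.907
p-value < 0.0001

Since p-value < α = 0.1, we reject H₀.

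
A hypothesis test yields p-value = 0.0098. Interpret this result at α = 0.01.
Since p = 0.0098 < α = 0.01, reject H₀.
There is sufficient evidence to reject the null hypothesis; the result is statistically significant at the 0.01 level.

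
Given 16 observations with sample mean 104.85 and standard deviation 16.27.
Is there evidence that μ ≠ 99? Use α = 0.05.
One-sample t-test:
H₀: μ = 99
H₁: μ ≠ 99
df = n - 1 = 15
t = (x̄ - μ₀) / (s/√n) = (104.85 - 99) / (16.27/√16) = 1.438
p-value = 0.1709

Since p-value > α = 0.05, we fail to reject H₀.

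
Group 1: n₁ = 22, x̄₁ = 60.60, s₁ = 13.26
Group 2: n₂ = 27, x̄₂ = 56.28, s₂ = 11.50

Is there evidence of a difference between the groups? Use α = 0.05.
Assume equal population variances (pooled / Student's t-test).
Student's two-sample t-test (equal variances):
H₀: μ₁ = μ₂
H₁: μ₁ ≠ μ₂
df = n₁ + n₂ - 2 = 47
Pooled variance s_p² = [(n₁-1)s₁² + (n₂-1)s₂²] / (n₁ + n₂ - 2) = [(21)(13.26²) + (26)(11.50²)] / 47 = 151.7208
SE = √(s_p²(1/n₁ + 1/n₂)) = √(151.7208 × (1/22 + 1/27)) = 3.5378
t = (x̄₁ - x̄₂) / SE = (60.60 - 56.28) / 3.5378 = 4.32 / 3.5378 = 1.221
p-value = 0.2281

Since p-value > α = 0.05, we fail to reject H₀.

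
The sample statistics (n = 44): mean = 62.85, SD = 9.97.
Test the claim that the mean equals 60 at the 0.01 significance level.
One-sample t-test:
H₀: μ = 60
H₁: μ ≠ 60
df = n - 1 = 43
t = (x̄ - μ₀) / (s/√n) = (62.85 - 60) / (9.97/√44) = 1.896
p-value = 0.0647

Since p-value > α = 0.01, we fail to reject H₀.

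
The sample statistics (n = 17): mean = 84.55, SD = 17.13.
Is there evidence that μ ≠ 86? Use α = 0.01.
One-sample t-test:
H₀: μ = 86
H₁: μ ≠ 86
df = n - 1 = 16
t = (x̄ - μ₀) / (s/√n) = (84.55 - 86) / (17.13/√17) = -0.349
p-value = 0.7316

Since p-value > α = 0.01, we fail to reject H₀.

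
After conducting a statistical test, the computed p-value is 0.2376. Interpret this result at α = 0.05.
Since p = 0.2376 > α = 0.05, fail to reject H₀.
There is insufficient evidence to reject the null hypothesis; the result is not statistically significant at the 0.05 level.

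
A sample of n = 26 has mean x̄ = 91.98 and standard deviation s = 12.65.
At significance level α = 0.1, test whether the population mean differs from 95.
One-sample t-test:
H₀: μ = 95
H₁: μ ≠ 95
df = n - 1 = 25
t = (x̄ - μ₀) / (s/√n) = (91.98 - 95) / (12.65/√26) = -1.217
p-value = 0.2349

Since p-value > α = 0.1, we fail to reject H₀.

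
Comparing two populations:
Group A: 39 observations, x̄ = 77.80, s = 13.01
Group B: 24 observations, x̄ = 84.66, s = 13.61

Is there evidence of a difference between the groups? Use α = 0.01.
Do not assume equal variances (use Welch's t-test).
Welch's two-sample t-test:
H₀: μ₁ = μ₂
H₁: μ₁ ≠ μ₂
s₁²/n₁ = 13.01²/39 = 4.3400,  s₂²/n₂ = 13.61²/24 = 7.7180
SE = √(s₁²/n₁ + s₂²/n₂) = √(4.3400 + 7.7180) = 3.4725
df (Welch-Satterthwaite) = (s₁²/n₁ + s₂²/n₂)² / [(s₁²/n₁)²/(n₁-1) + (s₂²/n₂)²/(n₂-1)] ≈ 47.12
t = (x̄₁ - x̄₂) / SE = (77.80 - 84.66) / 3.4725 = -6.86 / 3.4725 = -1.976
p-value = 0.0541

Since p-value > α = 0.01, we fail to reject H₀.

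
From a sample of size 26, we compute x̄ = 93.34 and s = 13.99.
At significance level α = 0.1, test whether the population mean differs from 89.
One-sample t-test:
H₀: μ = 89
H₁: μ ≠ 89
df = n - 1 = 25
t = (x̄ - μ₀) / (s/√n) = (93.34 - 89) / (13.99/√26) = 1.582
p-value = 0.1263

Since p-value > α = 0.1, we fail to reject H₀.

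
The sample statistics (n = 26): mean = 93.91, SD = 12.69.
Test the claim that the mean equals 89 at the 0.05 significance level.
One-sample t-test:
H₀: μ = 89
H₁: μ ≠ 89
df = n - 1 = 25
t = (x̄ - μ₀) / (s/√n) = (93.91 - 89) / (12.69/√26) = 1.973
p-value = 0.0597

Since p-value > α = 0.05, we fail to reject H₀.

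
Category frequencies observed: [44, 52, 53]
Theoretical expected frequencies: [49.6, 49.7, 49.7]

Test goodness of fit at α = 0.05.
Chi-square goodness of fit test:
H₀: observed counts match expected distribution
H₁: observed counts differ from expected distribution
df = k - 1 = 2
χ² = Σ(O - E)²/E
   = (44 - 49.6)²/49.6 + (52 - 49.7)²/49.7 + (53 - 49.7)²/49.7
   = 0.632 + 0.106 + 0.219
   = 0.96
p-value = 0.6195

Since p-value > α = 0.05, we fail to reject H₀.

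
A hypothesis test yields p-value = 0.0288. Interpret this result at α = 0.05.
Since p = 0.0288 < α = 0.05, reject H₀.
There is sufficient evidence to reject the null hypothesis; the result is statistically significant at the 0.05 level.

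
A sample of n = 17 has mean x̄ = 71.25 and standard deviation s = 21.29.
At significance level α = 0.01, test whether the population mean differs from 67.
One-sample t-test:
H₀: μ = 67
H₁: μ ≠ 67
df = n - 1 = 16
t = (x̄ - μ₀) / (s/√n) = (71.25 - 67) / (21.29/√17) = 0.823
p-value = 0.4226

Since p-value > α = 0.01, we fail to reject H₀.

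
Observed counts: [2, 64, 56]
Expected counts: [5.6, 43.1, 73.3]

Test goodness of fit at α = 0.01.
Chi-square goodness of fit test:
H₀: observed counts match expected distribution
H₁: observed counts differ from expected distribution
df = k - 1 = 2
χ² = Σ(O - E)²/E
   = (2 - 5.6)²/5.6 + (64 - 43.1)²/43.1 + (56 - 73.3)²/73.3
   = 2.314 + 10.135 + 4.083
   = 16.53
p-value = 0.0003

Since p-value < α = 0.01, we reject H₀.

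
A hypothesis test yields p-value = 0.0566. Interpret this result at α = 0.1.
Since p = 0.0566 < α = 0.1, reject H₀.
There is sufficient evidence to reject the null hypothesis; the result is statistically significant at the 0.1 level.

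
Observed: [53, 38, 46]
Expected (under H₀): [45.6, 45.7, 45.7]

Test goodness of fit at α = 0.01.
Chi-square goodness of fit test:
H₀: observed counts match expected distribution
H₁: observed counts differ from expected distribution
df = k - 1 = 2
χ² = Σ(O - E)²/E
   = (53 - 45.6)²/45.6 + (38 - 45.7)²/45.7 + (46 - 45.7)²/45.7
   = 1.201 + 1.297 + 0.002
   = 2.50
p-value = 0.2865

Since p-value > α = 0.01, we fail to reject H₀.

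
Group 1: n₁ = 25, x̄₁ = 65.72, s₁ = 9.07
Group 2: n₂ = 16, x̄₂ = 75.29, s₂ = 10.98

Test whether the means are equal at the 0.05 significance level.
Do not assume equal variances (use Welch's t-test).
Welch's two-sample t-test:
H₀: μ₁ = μ₂
H₁: μ₁ ≠ μ₂
s₁²/n₁ = 9.07²/25 = 3.2906,  s₂²/n₂ = 10.98²/16 = 7.5350
SE = √(s₁²/n₁ + s₂²/n₂) = √(3.2906 + 7.5350) = 3.2902
df (Welch-Satterthwaite) = (s₁²/n₁ + s₂²/n₂)² / [(s₁²/n₁)²/(n₁-1) + (s₂²/n₂)²/(n₂-1)] ≈ 27.66
t = (x̄₁ - x̄₂) / SE = (65.72 - 75.29) / 3.2902 = -9.57 / 3.2902 = -2.909
p-value = 0.0071

Since p-value < α = 0.05, we reject H₀.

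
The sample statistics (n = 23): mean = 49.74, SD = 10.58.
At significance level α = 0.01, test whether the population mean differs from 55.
One-sample t-test:
H₀: μ = 55
H₁: μ ≠ 55
df = n - 1 = 22
t = (x̄ - μ₀) / (s/√n) = (49.74 - 55) / (10.58/√23) = -2.384
p-value = 0.0262

Since p-value > α = 0.01, we fail to reject H₀.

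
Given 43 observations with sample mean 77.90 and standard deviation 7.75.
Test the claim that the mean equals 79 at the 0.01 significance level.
One-sample t-test:
H₀: μ = 79
H₁: μ ≠ 79
df = n - 1 = 42
t = (x̄ - μ₀) / (s/√n) = (77.90 - 79) / (7.75/√43) = -0.931
p-value = 0.3573

Since p-value > α = 0.01, we fail to reject H₀.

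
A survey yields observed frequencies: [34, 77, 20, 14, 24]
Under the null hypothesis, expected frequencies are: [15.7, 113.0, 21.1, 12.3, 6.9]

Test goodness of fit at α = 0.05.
Chi-square goodness of fit test:
H₀: observed counts match expected distribution
H₁: observed counts differ from expected distribution
df = k - 1 = 4
χ² = Σ(O - E)²/E
   = (34 - 15.7)²/15.7 + (77 - 113.0)²/113.0 + (20 - 21.1)²/21.1 + (14 - 12.3)²/12.3 + (24 - 6.9)²/6.9
   = 21.331 + 11.469 + 0.057 + 0.235 + 42.378
   = 75.47
p-value < 0.0001

Since p-value < α = 0.05, we reject H₀.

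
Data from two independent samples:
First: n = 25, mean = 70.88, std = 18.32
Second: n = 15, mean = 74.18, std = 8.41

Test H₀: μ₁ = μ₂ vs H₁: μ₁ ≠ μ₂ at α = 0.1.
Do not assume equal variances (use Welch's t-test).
Welch's two-sample t-test:
H₀: μ₁ = μ₂
H₁: μ₁ ≠ μ₂
s₁²/n₁ = 18.32²/25 = 13.4249,  s₂²/n₂ = 8.41²/15 = 4.7152
SE = √(s₁²/n₁ + s₂²/n₂) = √(13.4249 + 4.7152) = 4.2591
df (Welch-Satterthwaite) = (s₁²/n₁ + s₂²/n₂)² / [(s₁²/n₁)²/(n₁-1) + (s₂²/n₂)²/(n₂-1)] ≈ 36.17
t = (x̄₁ - x̄₂) / SE = (70.88 - 74.18) / 4.2591 = -3.30 / 4.2591 = -0.775
p-value = 0.4435

Since p-value > α = 0.1, we fail to reject H₀.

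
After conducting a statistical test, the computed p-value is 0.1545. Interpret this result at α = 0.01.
Since p = 0.1545 > α = 0.01, fail to reject H₀.
There is insufficient evidence to reject the null hypothesis; the result is not statistically significant at the 0.01 level.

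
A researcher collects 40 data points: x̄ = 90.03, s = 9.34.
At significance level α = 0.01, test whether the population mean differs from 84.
One-sample t-test:
H₀: μ = 84
H₁: μ ≠ 84
df = n - 1 = 39
t = (x̄ - μ₀) / (s/√n) = (90.03 - 84) / (9.34/√40) = 4.083
p-value = 0.0002

Since p-value < α = 0.01, we reject H₀.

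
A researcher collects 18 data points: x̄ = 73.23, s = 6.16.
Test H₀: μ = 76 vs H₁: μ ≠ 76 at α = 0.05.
One-sample t-test:
H₀: μ = 76
H₁: μ ≠ 76
df = n - 1 = 17
t = (x̄ - μ₀) / (s/√n) = (73.23 - 76) / (6.16/√18) = -1.908
p-value = 0.0735

Since p-value > α = 0.05, we fail to reject H₀.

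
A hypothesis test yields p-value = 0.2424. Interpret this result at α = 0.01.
Since p = 0.2424 > α = 0.01, fail to reject H₀.
There is insufficient evidence to reject the null hypothesis; the result is not statistically significant at the 0.01 level.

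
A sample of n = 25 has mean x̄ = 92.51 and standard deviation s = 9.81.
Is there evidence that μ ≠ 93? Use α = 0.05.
One-sample t-test:
H₀: μ = 93
H₁: μ ≠ 93
df = n - 1 = 24
t = (x̄ - μ₀) / (s/√n) = (92.51 - 93) / (9.81/√25) = -0.250
p-value = 0.8049

Since p-value > α = 0.05, we fail to reject H₀.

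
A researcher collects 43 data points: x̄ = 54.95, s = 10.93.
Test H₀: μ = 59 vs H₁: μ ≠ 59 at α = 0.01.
One-sample t-test:
H₀: μ = 59
H₁: μ ≠ 59
df = n - 1 = 42
t = (x̄ - μ₀) / (s/√n) = (54.95 - 59) / (10.93/√43) = -2.430
p-value = 0.0195

Since p-value > α = 0.01, we fail to reject H₀.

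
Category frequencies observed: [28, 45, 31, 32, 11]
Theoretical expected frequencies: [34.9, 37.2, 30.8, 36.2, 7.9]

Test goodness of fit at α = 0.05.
Chi-square goodness of fit test:
H₀: observed counts match expected distribution
H₁: observed counts differ from expected distribution
df = k - 1 = 4
χ² = Σ(O - E)²/E
   = (28 - 34.9)²/34.9 + (45 - 37.2)²/37.2 + (31 - 30.8)²/30.8 + (32 - 36.2)²/36.2 + (11 - 7.9)²/7.9
   = 1.364 + 1.635 + 0.001 + 0.487 + 1.216
   = 4.70
p-value = 0.3190

Since p-value > α = 0.05, we fail to reject H₀.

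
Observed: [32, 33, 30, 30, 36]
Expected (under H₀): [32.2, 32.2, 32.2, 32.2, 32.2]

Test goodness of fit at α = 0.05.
Chi-square goodness of fit test:
H₀: observed counts match expected distribution
H₁: observed counts differ from expected distribution
df = k - 1 = 4
χ² = Σ(O - E)²/E
   = (32 - 32.2)²/32.2 + (33 - 32.2)²/32.2 + (30 - 32.2)²/32.2 + (30 - 32.2)²/32.2 + (36 - 32.2)²/32.2
   = 0.001 + 0.020 + 0.150 + 0.150 + 0.448
   = 0.77
p-value = 0.9424

Since p-value > α = 0.05, we fail to reject H₀.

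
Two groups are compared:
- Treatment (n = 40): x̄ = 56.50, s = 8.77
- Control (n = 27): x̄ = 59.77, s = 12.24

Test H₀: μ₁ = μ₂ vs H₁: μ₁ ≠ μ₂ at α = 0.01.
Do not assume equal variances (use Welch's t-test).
Welch's two-sample t-test:
H₀: μ₁ = μ₂
H₁: μ₁ ≠ μ₂
s₁²/n₁ = 8.77²/40 = 1.9228,  s₂²/n₂ = 12.24²/27 = 5.5488
SE = √(s₁²/n₁ + s₂²/n₂) = √(1.9228 + 5.5488) = 2.7334
df (Welch-Satterthwaite) = (s₁²/n₁ + s₂²/n₂)² / [(s₁²/n₁)²/(n₁-1) + (s₂²/n₂)²/(n₂-1)] ≈ 43.65
t = (x̄₁ - x̄₂) / SE = (56.50 - 59.77) / 2.7334 = -3.27 / 2.7334 = -1.196
p-value = 0.2380

Since p-value > α = 0.01, we fail to reject H₀.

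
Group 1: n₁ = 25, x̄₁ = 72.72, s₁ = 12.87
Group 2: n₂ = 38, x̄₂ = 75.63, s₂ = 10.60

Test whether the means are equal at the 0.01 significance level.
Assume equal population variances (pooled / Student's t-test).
Student's two-sample t-test (equal variances):
H₀: μ₁ = μ₂
H₁: μ₁ ≠ μ₂
df = n₁ + n₂ - 2 = 61
Pooled variance s_p² = [(n₁-1)s₁² + (n₂-1)s₂²] / (n₁ + n₂ - 2) = [(24)(12.87²) + (37)(10.60²)] / 61 = 133.3214
SE = √(s_p²(1/n₁ + 1/n₂)) = √(133.3214 × (1/25 + 1/38)) = 2.9734
t = (x̄₁ - x̄₂) / SE = (72.72 - 75.63) / 2.9734 = -2.91 / 2.9734 = -0.979
p-value = 0.3316

Since p-value > α = 0.01, we fail to reject H₀.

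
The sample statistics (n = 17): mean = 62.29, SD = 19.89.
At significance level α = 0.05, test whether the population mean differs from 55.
One-sample t-test:
H₀: μ = 55
H₁: μ ≠ 55
df = n - 1 = 16
t = (x̄ - μ₀) / (s/√n) = (62.29 - 55) / (19.89/√17) = 1.511
p-value = 0.1502

Since p-value > α = 0.05, we fail to reject H₀.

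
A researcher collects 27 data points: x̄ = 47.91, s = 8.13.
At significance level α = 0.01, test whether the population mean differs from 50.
One-sample t-test:
H₀: μ = 50
H₁: μ ≠ 50
df = n - 1 = 26
t = (x̄ - μ₀) / (s/√n) = (47.91 - 50) / (8.13/√27) = -1.336
p-value = 0.1932

Since p-value > α = 0.01, we fail to reject H₀.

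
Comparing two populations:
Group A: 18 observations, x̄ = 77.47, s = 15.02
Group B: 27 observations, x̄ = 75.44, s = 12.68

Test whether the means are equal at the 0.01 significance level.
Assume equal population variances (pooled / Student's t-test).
Student's two-sample t-test (equal variances):
H₀: μ₁ = μ₂
H₁: μ₁ ≠ μ₂
df = n₁ + n₂ - 2 = 43
Pooled variance s_p² = [(n₁-1)s₁² + (n₂-1)s₂²] / (n₁ + n₂ - 2) = [(17)(15.02²) + (26)(12.68²)] / 43 = 186.4081
SE = √(s_p²(1/n₁ + 1/n₂)) = √(186.4081 × (1/18 + 1/27)) = 4.1545
t = (x̄₁ - x̄₂) / SE = (77.47 - 75.44) / 4.1545 = 2.03 / 4.1545 = 0.489
p-value = 0.6276

Since p-value > α = 0.01, we fail to reject H₀.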